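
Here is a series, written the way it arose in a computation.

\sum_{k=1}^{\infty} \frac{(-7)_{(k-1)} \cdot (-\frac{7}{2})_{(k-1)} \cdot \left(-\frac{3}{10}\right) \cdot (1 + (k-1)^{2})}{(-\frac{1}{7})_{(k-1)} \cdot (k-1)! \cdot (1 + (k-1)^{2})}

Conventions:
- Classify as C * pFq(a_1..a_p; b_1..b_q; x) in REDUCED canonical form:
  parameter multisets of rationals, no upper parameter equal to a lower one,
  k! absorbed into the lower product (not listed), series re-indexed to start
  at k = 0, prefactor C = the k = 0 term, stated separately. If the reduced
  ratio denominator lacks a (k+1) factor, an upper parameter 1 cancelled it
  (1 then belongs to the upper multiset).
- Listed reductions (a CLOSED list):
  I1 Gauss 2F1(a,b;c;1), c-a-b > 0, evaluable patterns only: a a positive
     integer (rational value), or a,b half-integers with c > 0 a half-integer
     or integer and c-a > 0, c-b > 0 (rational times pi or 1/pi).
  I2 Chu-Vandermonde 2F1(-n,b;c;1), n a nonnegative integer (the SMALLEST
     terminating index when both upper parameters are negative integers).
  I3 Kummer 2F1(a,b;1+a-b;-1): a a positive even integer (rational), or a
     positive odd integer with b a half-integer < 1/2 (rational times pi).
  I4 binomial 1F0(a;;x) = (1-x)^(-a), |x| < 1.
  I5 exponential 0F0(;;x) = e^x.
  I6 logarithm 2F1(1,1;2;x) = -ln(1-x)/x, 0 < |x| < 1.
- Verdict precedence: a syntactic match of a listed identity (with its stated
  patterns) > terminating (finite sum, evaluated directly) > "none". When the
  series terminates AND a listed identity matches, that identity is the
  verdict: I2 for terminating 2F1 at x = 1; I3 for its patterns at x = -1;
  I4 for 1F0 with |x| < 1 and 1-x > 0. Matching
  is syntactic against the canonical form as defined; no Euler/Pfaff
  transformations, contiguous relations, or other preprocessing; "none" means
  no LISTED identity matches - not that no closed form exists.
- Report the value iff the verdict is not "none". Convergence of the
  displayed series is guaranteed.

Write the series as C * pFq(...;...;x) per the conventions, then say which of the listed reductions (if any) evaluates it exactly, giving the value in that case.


The series (x = 1) is 2F1: upper {-7, -\frac{7}{2}}, lower {-\frac{1}{7}}, prefactor -\frac{3}{10}. Verdict: Vandermonde's identity (I2) fires (terminating 2F1 at x = 1 with n = 7, b = -7/2, c = -\frac{1}{7}). Exact value: \frac{3442914359}{2854912}.

Key observation: t_0 being -\frac{3}{10}, the factor k^2 + 1 cancels (top and bottom), leaving C = -3/10, x = 1.
Adjacent-term ratio: r(k) = 1 * (k-7) (k-\frac{7}{2}) / [(k-\frac{1}{7}) (k+1)] - rational in k, leading ratio 1; with t_0 = -\frac{3}{10}, classification follows.


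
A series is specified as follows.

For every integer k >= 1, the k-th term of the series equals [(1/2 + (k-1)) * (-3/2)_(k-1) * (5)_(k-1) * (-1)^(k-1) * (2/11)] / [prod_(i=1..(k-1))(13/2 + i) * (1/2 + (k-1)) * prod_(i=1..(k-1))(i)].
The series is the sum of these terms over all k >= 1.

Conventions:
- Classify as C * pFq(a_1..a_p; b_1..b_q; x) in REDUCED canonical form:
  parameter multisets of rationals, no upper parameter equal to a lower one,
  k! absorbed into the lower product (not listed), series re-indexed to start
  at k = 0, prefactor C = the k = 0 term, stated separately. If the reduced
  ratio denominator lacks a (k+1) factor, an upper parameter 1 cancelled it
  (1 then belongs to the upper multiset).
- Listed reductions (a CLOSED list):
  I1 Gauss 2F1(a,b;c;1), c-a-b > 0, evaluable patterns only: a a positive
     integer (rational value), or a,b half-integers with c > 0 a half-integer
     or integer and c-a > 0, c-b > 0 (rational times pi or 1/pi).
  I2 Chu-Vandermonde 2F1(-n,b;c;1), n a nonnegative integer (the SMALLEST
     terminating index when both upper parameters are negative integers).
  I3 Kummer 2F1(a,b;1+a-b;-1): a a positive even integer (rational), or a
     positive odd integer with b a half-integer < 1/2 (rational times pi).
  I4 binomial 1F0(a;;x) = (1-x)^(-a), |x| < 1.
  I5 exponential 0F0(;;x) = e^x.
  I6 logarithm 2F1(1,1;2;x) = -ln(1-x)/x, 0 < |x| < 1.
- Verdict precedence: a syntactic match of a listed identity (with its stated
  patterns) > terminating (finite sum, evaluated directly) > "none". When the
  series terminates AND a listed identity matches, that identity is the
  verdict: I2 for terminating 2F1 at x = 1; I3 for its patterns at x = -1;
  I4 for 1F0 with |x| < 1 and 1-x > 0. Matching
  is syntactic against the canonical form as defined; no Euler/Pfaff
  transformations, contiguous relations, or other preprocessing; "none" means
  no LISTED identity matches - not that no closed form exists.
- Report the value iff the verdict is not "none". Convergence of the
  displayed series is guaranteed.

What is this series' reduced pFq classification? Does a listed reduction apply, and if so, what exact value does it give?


The tell: x = (-1) and the product of the first k integers (prefactor 2/11) is k!.
Step ratio: r(k) = (-1) * (k-3/2) (k+5) / [(k+15/2) (k+1)] ; factor over Q: parameters, x = (-1), and C = 2/11.

This is 2/11 * 2F1(-3/2, 5; 15/2; -1) in reduced canonical form. Verdict: the Kummer evaluation I3 matches (x = -1; c = 15/2 equals 1+a-b for upper {-3/2, 5}: listed pattern). Its exact value is (4095/32768) * pi.


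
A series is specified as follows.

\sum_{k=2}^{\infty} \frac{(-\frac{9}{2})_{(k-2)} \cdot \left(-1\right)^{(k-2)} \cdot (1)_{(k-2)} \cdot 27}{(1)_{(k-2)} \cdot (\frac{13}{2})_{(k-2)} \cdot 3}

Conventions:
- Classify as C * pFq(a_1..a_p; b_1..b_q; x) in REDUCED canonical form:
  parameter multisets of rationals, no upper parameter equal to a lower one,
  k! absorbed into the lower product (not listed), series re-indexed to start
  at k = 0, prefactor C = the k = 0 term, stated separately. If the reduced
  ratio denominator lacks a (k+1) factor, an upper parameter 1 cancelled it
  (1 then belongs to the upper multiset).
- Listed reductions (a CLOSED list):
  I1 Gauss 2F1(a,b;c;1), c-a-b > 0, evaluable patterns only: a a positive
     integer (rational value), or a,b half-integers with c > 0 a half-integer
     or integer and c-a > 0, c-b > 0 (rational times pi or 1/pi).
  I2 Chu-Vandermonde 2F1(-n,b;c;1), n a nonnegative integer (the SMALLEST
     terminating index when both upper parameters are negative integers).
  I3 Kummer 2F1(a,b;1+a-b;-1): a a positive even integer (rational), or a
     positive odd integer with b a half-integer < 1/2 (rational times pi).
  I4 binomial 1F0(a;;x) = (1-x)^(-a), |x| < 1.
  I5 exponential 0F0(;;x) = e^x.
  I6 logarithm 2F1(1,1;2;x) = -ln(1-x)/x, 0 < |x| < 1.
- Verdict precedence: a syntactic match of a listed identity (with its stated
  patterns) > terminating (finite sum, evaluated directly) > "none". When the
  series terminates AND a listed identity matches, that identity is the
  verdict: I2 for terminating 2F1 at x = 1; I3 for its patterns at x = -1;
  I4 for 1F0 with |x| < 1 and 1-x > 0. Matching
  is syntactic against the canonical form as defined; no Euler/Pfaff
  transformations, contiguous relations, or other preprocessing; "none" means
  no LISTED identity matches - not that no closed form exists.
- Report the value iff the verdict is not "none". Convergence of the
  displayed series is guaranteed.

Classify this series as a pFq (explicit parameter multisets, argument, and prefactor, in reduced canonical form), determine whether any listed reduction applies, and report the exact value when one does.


Prefactor 9, argument -1: 2F1 with upper {-\frac{9}{2}, 1} over lower {\frac{13}{2}}. Verdict: the Kummer evaluation I3 applies (x = -1; c = \frac{13}{2} equals 1+a-b for upper {-\frac{9}{2}, 1}: listed pattern). Exact value: \frac{6237}{1024} \cdot \pi.

First insight: x = -1 and (1)_k (C = 9) is k! itself.
Term ratio: r(k) = -1 * (k-\frac{9}{2}) (k+1) / [(k+\frac{13}{2}) (k+1)] - rational in k. x = -1; t_0 = 9; negate the roots.


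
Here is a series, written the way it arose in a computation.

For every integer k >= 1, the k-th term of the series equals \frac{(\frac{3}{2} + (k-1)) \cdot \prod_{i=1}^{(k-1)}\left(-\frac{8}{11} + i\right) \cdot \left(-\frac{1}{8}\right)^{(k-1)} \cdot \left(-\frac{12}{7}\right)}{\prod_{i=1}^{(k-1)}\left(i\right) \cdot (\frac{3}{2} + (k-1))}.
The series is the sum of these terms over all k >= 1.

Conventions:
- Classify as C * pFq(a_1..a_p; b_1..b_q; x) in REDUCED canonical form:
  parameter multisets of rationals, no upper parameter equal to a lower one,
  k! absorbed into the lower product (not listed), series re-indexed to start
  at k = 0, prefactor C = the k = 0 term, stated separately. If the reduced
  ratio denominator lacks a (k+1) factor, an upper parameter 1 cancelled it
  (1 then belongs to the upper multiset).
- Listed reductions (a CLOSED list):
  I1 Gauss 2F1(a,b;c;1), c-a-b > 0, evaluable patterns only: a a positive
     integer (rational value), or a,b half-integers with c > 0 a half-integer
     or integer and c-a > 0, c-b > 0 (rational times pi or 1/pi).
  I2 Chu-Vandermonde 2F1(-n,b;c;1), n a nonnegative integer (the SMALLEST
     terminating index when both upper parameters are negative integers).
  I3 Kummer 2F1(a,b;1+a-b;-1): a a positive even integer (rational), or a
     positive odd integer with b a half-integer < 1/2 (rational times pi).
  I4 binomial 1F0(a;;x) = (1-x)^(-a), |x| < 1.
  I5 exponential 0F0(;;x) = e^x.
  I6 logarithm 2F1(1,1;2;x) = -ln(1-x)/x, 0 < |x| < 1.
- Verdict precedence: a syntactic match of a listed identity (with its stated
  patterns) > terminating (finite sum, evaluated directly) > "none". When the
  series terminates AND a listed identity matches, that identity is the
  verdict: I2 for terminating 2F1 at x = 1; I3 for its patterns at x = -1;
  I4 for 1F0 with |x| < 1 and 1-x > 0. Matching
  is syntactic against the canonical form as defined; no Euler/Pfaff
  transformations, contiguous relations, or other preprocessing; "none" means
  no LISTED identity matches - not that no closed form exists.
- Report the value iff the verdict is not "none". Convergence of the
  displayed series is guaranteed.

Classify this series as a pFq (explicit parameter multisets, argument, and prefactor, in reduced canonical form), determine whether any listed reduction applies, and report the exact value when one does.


Prefactor -\frac{12}{7}, argument -\frac{1}{8}: 1F0 with upper {\frac{3}{11}} over lower {-}. Verdict: the binomial series (I4) applies (the 1F0 binomial series: exponent -3/11, x = -\frac{1}{8}). Value: \left(-\frac{12}{7}\right) \cdot \left(\frac{9}{8}\right)^{-\frac{3}{11}}.

Key observation: t_0 being -\frac{12}{7}, striking the common factor k + 3/2 reduces the term (C = -12/7).
Step ratio: r(k) = -\frac{1}{8} * (k+\frac{3}{11}) / [(k+1)] - rational in k, leading ratio -\frac{1}{8}; with t_0 = -\frac{12}{7}, classification follows.


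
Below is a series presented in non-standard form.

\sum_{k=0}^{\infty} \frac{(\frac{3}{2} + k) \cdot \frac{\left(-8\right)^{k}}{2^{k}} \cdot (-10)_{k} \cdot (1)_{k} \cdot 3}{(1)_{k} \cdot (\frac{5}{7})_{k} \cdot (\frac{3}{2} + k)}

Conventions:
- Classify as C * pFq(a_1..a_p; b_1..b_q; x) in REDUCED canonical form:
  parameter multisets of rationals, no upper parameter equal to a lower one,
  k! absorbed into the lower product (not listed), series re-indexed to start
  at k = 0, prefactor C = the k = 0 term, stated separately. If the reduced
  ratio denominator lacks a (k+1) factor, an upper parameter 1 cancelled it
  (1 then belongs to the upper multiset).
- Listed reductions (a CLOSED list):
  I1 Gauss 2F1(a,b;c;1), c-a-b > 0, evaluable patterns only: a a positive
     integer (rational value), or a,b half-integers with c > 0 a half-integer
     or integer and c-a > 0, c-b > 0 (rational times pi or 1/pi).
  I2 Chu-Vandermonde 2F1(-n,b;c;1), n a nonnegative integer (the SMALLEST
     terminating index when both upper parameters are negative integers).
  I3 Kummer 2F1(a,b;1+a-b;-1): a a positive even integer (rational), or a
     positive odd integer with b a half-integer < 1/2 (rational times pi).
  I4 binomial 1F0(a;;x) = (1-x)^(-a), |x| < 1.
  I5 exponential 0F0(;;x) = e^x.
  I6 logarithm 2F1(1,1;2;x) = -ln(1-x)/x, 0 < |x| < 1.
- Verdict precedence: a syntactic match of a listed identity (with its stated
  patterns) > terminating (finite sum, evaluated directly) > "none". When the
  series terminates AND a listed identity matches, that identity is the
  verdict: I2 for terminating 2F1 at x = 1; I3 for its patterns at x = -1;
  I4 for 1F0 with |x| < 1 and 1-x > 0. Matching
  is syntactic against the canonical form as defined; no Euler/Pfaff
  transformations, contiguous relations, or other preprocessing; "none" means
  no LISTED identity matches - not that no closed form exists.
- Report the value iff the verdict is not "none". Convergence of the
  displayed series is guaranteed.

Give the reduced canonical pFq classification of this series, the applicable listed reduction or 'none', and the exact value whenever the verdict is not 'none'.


Reduced: x = -4, 2F1, upper = {-10, 1}, lower = {\frac{5}{7}}, C = 3. Verdict: terminating - upper parameter -10 makes this a finite sum (last index 10), evaluated exactly. Hence: \frac{9058575593016629}{132423863}.

The tell: with t_0 = 3, striking the common factor k + 3/2 reduces the term (C = 3, x = -4).
Consecutive-term ratio: r(k) = -4 * (k-10) (k+1) / [(k+\frac{5}{7}) (k+1)] - poly over poly, x = -4 from leading terms; C = 3 at k = 0.


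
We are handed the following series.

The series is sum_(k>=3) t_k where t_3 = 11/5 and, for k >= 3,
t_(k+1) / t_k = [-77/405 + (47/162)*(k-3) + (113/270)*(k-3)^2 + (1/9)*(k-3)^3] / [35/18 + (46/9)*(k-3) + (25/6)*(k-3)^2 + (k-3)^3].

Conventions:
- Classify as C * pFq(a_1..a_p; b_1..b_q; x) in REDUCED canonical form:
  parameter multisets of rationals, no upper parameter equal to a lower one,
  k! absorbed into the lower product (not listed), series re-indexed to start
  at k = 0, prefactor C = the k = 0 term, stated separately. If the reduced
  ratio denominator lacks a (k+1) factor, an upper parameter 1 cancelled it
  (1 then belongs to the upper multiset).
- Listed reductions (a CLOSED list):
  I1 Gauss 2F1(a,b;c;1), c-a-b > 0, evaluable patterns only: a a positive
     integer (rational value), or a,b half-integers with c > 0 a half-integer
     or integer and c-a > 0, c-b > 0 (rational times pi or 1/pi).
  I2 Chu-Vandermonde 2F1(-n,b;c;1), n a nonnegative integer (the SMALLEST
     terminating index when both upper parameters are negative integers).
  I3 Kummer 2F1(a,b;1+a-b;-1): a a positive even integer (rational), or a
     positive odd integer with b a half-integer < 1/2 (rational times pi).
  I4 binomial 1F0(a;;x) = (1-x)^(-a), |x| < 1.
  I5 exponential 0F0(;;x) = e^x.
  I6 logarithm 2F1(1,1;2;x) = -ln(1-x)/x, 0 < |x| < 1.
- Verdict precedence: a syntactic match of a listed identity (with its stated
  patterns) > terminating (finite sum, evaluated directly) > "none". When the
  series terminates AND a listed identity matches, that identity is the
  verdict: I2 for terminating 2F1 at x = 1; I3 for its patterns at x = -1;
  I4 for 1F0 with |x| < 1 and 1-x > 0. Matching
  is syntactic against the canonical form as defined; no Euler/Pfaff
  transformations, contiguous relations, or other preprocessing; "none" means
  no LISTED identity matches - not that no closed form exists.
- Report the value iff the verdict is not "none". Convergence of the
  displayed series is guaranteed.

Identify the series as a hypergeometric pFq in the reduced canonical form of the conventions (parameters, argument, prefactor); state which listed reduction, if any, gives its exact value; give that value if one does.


Canonical form: C = 11/5 times 2F1 with upper {-2/5, 11/6}, lower {5/6}, x = 1/9. Verdict: none. A 2F1 with upper {-2/5, 11/6} fits none of I1-I6 at x = 1/9; the sum runs forever.

Key observation: with t_0 = 11/5, factor the ratio over Q (C = 11/5, x = 1/9): negated roots = parameters.
Consecutive-term ratio: r(k) = (1/9) * (k-2/5) (k+11/6) / [(k+5/6) (k+1)] - rational; roots negated = parameters, x = (1/9), C = 11/5.


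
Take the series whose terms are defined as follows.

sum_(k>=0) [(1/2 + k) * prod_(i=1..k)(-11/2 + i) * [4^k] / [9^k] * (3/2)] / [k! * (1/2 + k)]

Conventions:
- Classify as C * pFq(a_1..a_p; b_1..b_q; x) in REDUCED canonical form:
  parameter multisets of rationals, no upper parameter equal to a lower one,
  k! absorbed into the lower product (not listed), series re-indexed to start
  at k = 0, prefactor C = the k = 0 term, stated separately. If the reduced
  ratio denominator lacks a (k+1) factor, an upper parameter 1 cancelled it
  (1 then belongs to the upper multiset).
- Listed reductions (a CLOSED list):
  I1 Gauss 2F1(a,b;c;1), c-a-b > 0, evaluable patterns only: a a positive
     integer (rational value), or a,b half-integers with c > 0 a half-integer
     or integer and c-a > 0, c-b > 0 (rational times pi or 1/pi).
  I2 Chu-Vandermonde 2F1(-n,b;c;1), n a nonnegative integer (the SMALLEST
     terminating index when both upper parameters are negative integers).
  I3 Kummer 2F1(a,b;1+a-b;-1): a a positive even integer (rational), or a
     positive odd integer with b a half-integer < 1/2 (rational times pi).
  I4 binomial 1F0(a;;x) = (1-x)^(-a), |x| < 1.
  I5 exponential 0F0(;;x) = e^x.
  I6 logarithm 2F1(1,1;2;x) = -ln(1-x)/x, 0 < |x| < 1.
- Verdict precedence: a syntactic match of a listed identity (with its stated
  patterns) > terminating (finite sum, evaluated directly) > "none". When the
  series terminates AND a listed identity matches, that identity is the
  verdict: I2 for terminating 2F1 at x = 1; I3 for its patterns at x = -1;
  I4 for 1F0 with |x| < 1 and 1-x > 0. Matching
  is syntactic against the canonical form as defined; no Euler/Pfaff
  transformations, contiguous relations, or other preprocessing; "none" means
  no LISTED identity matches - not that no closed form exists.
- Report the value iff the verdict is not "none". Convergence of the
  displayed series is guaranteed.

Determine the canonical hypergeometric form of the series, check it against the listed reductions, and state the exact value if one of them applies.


Canonical form: C = 3/2 times 1F0 with upper {-9/2}, lower {-}, x = 4/9. Verdict: binomial (I4) matches (the 1F0 binomial series: exponent 9/2, x = 4/9). Value: (3/2) * (5/9)^(9/2).

The tell: t_0 = 3/2 here, and the factor k + 1/2 cancels (top and bottom), leaving prefactor 3/2.
Adjacent-term ratio: r(k) = (4/9) * (k-9/2) / [(k+1)] - poly over poly, x = (4/9) from leading terms; C = 3/2 at k = 0.


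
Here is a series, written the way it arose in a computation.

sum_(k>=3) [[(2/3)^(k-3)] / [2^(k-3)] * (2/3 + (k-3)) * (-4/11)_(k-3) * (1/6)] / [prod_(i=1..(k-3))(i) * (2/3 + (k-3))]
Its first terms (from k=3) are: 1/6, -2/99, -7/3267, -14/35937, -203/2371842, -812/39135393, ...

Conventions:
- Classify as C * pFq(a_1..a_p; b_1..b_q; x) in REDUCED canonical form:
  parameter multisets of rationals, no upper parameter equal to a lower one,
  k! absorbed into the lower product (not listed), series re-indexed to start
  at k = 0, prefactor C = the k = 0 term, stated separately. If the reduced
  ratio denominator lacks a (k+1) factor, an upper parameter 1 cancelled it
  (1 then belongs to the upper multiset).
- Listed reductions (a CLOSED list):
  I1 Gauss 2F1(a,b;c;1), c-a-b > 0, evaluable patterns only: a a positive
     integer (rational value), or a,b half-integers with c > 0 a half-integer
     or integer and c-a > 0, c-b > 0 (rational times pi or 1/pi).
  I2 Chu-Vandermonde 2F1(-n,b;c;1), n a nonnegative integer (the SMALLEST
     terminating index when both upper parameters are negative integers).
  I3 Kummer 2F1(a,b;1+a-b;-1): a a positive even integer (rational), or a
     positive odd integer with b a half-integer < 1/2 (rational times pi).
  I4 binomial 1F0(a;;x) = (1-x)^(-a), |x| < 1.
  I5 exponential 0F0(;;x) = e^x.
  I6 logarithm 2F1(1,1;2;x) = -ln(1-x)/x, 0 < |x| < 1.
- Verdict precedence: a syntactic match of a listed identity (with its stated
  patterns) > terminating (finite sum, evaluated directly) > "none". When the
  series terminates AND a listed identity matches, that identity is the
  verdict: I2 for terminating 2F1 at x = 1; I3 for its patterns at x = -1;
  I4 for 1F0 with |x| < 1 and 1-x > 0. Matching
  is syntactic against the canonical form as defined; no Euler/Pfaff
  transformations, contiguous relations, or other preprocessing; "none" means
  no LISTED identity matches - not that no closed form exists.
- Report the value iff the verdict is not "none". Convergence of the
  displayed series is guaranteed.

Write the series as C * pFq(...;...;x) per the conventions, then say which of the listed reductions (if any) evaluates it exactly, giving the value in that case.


At argument 1/3: a 1F0 with upper {-4/11}, lower {-}, scaled by C = 1/6. Verdict at x = 1/3: the I4 binomial reduction matches (the 1F0 binomial series: exponent 4/11, x = 1/3). Its exact value is (1/6) * (2/3)^(4/11).

Structural cue: t_0 being 1/6, the two k-th powers (C = 1/6, x = 1/3) combine into one argument.
Term ratio: r(k) = (1/3) * (k-4/11) / [(k+1)] - rational in k. x = (1/3); t_0 = 1/6; negate the roots.


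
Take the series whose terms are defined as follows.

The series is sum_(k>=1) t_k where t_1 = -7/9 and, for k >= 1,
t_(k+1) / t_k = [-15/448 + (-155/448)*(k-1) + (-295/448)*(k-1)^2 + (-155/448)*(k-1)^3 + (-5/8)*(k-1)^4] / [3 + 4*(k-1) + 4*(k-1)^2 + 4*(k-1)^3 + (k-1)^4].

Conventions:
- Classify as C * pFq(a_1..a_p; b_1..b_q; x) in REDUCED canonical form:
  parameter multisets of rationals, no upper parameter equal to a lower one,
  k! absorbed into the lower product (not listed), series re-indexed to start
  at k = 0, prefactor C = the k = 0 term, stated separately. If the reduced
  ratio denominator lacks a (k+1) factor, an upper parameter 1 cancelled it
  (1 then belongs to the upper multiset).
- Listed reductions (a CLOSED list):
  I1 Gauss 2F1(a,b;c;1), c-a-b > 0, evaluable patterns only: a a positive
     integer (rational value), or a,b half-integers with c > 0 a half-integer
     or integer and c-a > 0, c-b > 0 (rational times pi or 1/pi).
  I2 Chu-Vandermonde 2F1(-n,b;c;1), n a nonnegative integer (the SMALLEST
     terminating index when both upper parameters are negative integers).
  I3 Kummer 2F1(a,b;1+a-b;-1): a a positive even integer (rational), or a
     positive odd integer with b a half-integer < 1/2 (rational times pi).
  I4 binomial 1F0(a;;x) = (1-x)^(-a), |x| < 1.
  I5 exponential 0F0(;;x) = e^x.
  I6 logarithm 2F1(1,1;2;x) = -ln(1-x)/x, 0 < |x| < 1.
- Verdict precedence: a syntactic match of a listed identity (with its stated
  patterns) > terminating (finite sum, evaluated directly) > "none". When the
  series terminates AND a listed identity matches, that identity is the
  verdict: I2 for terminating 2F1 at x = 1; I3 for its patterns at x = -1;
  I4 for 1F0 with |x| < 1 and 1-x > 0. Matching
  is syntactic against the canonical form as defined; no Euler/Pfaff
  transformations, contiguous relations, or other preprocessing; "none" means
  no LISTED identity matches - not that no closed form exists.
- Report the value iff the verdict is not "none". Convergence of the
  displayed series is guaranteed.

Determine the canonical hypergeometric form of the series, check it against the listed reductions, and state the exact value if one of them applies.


Prefactor -7/9, argument -5/8: 2F1 with upper {1/8, 3/7} over lower {3}. Verdict: none - this 2F1 at x = -5/8 matches no listed pattern, and upper {1/8, 3/7} holds no stopper.

The tell: t_0 = -7/9 here, and cancel k^2 + 1 from the displayed ratio first; then C = -7/9.
Ratio: r(k) = (-5/8) * (k+1/8) (k+3/7) / [(k+3) (k+1)] ; factor over Q: parameters, x = (-5/8), and C = -7/9.


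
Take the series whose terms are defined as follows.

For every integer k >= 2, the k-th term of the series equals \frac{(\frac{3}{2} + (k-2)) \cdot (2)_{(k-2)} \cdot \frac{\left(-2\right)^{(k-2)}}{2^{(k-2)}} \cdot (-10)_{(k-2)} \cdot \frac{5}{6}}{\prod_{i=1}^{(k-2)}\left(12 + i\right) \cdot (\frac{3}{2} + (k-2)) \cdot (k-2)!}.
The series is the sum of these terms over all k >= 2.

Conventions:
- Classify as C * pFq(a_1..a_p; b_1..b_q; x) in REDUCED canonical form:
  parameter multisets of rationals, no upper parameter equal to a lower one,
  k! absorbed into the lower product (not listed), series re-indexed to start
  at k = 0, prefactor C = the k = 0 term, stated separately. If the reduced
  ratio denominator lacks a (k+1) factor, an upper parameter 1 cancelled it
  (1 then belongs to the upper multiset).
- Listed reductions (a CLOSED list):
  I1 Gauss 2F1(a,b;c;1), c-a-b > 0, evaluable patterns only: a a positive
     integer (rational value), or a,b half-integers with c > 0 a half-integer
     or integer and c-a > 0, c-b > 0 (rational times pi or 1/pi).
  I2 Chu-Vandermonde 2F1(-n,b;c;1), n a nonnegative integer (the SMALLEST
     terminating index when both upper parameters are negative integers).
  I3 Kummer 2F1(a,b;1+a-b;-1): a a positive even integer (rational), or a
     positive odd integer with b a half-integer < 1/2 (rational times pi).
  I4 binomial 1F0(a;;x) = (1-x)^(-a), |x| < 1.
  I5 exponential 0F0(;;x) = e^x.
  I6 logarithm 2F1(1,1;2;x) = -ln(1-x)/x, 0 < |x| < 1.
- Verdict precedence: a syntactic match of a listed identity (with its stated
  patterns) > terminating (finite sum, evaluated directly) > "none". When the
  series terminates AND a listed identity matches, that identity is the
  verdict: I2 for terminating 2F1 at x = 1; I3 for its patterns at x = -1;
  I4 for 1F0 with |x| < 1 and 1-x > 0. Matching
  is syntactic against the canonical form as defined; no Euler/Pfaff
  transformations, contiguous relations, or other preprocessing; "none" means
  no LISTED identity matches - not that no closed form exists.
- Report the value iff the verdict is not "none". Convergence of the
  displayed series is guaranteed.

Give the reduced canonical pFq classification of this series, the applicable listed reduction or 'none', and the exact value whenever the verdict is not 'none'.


The tell: t_0 being \frac{5}{6}, the lower running product (prefactor 5/6) is a rising factorial.
Ratio: r(k) = -1 * (k-10) (k+2) / [(k+13) (k+1)] ; factor over Q: parameters, x = -1, and C = \frac{5}{6}.

Classification (C = \frac{5}{6}): 2F1 with upper {-10, 2}, lower {13}, argument x = -1. Verdict: Kummer (I3) applies (x = -1; c = 13 equals 1+a-b for upper {-10, 2}: listed pattern). Its exact value is 5.


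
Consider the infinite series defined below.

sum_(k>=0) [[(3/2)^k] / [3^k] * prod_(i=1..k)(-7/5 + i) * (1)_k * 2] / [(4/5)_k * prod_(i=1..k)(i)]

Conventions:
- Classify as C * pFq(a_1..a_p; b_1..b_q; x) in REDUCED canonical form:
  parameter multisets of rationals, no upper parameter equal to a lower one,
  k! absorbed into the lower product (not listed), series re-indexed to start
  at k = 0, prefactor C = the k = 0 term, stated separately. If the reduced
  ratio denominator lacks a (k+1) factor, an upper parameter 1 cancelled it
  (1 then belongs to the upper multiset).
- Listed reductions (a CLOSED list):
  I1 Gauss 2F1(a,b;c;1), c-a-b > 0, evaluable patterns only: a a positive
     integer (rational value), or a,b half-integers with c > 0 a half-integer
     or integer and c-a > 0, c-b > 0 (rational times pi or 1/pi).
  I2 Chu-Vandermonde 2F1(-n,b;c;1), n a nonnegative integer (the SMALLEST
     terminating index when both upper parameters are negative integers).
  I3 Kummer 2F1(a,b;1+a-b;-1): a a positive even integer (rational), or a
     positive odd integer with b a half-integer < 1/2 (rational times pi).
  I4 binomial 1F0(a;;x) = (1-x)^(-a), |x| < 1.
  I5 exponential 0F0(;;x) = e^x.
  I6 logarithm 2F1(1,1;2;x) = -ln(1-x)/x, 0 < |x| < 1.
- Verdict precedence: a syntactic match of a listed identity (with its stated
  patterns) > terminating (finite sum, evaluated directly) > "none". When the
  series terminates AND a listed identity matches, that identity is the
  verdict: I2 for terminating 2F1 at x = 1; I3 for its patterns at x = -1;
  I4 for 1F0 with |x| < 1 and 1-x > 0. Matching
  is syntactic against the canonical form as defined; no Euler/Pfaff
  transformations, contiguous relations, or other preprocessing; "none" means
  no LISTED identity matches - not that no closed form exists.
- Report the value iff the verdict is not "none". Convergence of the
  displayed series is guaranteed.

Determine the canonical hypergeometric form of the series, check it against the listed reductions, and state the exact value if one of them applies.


Reduced: x = 1/2, 2F1, upper = {-2/5, 1}, lower = {4/5}, C = 2. Verdict: no listed reduction: x = 1/2 and upper {-2/5, 1} fail every I1-I6 pattern.

Key observation: from the first term 2: the two k-th powers (C = 2) combine into one argument.
Step ratio: r(k) = (1/2) * (k-2/5) (k+1) / [(k+4/5) (k+1)] - rational in k. x = (1/2); t_0 = 2; negate the roots.


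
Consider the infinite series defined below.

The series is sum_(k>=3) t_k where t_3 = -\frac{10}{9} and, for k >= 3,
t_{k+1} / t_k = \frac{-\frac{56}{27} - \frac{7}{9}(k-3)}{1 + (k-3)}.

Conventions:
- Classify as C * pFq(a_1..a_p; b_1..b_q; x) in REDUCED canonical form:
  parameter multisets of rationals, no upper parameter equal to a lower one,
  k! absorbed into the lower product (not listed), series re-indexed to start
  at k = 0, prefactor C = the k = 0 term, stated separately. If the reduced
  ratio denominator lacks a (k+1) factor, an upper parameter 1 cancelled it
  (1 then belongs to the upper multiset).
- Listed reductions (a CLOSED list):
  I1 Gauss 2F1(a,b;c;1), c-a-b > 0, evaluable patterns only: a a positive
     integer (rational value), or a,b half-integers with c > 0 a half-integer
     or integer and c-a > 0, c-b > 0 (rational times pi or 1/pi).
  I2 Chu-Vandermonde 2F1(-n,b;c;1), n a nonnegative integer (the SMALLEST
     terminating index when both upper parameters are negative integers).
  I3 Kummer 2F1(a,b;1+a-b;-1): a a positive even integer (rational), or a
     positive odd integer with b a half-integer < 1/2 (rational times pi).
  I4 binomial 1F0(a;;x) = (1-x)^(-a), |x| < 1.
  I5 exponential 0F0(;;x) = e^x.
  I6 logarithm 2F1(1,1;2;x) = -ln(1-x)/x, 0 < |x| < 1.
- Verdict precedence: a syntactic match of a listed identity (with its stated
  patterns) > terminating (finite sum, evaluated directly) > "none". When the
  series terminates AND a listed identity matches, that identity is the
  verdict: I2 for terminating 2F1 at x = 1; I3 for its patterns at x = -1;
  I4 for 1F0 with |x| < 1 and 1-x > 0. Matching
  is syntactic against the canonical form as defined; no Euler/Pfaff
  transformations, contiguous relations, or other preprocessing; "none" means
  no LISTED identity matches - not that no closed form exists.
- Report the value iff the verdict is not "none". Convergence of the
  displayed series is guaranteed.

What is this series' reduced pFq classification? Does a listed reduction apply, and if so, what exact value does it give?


Classification (C = -\frac{10}{9}): 1F0 with upper {\frac{8}{3}}, lower {-}, argument x = -\frac{7}{9}. Verdict: the binomial series (I4) applies (the 1F0 binomial series: exponent -8/3, x = -\frac{7}{9}). Value: \left(-\frac{10}{9}\right) \cdot \left(\frac{16}{9}\right)^{-\frac{8}{3}}.

Structural cue: with t_0 = -\frac{10}{9}, the expanded ratio factors over Q; C = -10/9, x = -7/9, roots give parameters.
Consecutive-term ratio: r(k) = -\frac{7}{9} * (k+\frac{8}{3}) / [(k+1)] ; factor over Q: parameters, x = -\frac{7}{9}, and C = -\frac{10}{9}.


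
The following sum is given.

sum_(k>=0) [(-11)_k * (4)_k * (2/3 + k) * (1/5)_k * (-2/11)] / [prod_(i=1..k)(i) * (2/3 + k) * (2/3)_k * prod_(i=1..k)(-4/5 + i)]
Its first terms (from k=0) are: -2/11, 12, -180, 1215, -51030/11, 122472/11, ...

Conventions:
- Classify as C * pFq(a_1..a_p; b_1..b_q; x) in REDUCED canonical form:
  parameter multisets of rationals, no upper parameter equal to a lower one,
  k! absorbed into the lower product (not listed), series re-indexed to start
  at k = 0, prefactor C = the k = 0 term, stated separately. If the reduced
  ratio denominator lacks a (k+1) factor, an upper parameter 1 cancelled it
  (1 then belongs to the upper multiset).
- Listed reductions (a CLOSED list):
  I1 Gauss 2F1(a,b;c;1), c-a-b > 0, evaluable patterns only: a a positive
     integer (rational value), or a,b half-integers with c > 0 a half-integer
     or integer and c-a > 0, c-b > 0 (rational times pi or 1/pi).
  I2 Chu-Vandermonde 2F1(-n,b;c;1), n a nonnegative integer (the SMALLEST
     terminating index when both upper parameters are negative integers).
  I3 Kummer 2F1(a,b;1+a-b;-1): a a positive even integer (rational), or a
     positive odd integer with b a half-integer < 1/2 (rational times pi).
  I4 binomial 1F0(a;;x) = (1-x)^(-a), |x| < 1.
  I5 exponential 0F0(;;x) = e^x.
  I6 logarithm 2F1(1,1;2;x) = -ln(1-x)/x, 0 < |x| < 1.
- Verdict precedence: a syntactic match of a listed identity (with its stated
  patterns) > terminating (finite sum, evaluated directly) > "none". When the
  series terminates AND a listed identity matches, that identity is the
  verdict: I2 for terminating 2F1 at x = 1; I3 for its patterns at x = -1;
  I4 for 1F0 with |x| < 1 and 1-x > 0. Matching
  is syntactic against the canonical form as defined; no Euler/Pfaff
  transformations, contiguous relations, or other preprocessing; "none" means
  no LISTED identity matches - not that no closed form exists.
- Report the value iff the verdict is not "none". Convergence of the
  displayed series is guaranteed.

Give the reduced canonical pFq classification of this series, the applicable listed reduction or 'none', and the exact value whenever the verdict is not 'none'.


Classification (C = -2/11): 2F1 with upper {-11, 4}, lower {2/3}, argument x = 1. Verdict: Chu-Vandermonde (I2) matches (terminating 2F1 at x = 1 with n = 11, b = 4, c = 2/3). Its exact value is -35/381524.

Key observation: t_0 = -2/11 here, and the lower running product (prefactor -2/11) is a rising factorial.
Ratio: r(k) = 1 * (k-11) (k+4) / [(k+2/3) (k+1)] - rational in k, leading ratio 1; with t_0 = -2/11, classification follows.


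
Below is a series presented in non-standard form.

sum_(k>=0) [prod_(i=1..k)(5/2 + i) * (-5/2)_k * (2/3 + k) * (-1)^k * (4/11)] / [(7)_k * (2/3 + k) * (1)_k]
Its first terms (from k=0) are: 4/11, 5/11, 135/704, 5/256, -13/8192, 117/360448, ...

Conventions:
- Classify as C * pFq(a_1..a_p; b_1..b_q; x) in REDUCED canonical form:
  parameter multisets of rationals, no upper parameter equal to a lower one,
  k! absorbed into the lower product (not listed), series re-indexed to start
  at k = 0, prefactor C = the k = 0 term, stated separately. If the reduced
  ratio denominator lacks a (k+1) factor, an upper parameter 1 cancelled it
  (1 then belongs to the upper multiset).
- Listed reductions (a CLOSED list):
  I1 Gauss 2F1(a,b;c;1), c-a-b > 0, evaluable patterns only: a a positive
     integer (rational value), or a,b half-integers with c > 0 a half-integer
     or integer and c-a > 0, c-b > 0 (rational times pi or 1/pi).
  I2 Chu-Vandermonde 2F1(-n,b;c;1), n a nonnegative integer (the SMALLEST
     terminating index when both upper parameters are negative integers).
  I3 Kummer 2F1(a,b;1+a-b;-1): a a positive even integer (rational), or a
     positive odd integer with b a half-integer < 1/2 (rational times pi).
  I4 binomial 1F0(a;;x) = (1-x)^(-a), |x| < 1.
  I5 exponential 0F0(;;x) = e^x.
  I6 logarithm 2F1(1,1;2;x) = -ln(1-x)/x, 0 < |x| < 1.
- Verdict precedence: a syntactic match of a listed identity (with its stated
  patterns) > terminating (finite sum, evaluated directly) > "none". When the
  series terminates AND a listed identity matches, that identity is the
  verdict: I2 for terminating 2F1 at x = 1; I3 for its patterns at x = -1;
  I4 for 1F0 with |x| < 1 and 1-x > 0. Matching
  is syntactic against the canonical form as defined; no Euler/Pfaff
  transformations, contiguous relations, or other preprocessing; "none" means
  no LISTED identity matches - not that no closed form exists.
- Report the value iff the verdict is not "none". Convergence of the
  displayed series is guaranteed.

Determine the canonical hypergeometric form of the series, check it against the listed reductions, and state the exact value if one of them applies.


This is 4/11 * 2F1(-5/2, 7/2; 7; -1) in reduced canonical form. Verdict: none. A 2F1 with upper {-5/2, 7/2} fits none of I1-I6 at x = -1; the sum runs forever.

Structural cue: t_0 = 4/11 here, and the running product (prefactor 4/11) telescopes to a rising factorial.
Ratio: r(k) = (-1) * (k-5/2) (k+7/2) / [(k+7) (k+1)] - poly over poly, x = (-1) from leading terms; C = 4/11 at k = 0.


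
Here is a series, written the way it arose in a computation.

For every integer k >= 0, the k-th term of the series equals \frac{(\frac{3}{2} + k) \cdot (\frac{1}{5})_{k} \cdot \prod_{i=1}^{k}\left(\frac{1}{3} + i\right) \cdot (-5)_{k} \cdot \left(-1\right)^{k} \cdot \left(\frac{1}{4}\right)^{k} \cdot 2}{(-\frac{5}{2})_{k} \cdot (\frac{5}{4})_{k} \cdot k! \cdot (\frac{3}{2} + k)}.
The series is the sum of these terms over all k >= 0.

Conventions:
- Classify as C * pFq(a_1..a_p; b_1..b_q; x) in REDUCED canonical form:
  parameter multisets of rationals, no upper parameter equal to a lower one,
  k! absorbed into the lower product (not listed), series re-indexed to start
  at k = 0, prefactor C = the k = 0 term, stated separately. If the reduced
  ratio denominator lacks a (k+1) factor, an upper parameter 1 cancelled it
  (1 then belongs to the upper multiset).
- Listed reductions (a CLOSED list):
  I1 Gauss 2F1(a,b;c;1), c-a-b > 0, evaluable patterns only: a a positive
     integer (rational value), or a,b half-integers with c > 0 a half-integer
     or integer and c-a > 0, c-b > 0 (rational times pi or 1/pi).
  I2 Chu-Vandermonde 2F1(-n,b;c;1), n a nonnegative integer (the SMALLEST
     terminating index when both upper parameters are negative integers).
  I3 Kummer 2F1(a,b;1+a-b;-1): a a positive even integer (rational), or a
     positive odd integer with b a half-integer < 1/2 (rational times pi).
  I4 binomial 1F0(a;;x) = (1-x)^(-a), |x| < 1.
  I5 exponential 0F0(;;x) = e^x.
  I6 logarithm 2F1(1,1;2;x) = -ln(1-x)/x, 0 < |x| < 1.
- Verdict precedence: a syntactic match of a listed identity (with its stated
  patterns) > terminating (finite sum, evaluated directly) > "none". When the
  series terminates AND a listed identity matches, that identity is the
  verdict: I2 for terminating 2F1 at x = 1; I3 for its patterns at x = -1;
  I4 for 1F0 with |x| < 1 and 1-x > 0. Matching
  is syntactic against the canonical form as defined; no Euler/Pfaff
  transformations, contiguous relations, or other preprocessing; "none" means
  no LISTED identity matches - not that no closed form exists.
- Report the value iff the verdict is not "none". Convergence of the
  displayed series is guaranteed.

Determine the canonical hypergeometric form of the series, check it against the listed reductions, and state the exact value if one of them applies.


x = -\frac{1}{4} here; the reduced form reads 3F2, upper {-5, \frac{1}{5}, \frac{4}{3}}, lower {-\frac{5}{2}, \frac{5}{4}}, C = 2. Verdict: terminating - the sum ends at index 5 because -5 is a negative integer; exact evaluation follows. Sum: \frac{38114146906}{22655953125}.

Key observation: x = -\frac{1}{4} and the factor k + 3/2 cancels (top and bottom), leaving prefactor 2.
Consecutive-term ratio: r(k) = -\frac{1}{4} * (k-5) (k+\frac{1}{5}) (k+\frac{4}{3}) / [(k-\frac{5}{2}) (k+\frac{5}{4}) (k+1)] - rational in k, leading ratio -\frac{1}{4}; with t_0 = 2, classification follows.


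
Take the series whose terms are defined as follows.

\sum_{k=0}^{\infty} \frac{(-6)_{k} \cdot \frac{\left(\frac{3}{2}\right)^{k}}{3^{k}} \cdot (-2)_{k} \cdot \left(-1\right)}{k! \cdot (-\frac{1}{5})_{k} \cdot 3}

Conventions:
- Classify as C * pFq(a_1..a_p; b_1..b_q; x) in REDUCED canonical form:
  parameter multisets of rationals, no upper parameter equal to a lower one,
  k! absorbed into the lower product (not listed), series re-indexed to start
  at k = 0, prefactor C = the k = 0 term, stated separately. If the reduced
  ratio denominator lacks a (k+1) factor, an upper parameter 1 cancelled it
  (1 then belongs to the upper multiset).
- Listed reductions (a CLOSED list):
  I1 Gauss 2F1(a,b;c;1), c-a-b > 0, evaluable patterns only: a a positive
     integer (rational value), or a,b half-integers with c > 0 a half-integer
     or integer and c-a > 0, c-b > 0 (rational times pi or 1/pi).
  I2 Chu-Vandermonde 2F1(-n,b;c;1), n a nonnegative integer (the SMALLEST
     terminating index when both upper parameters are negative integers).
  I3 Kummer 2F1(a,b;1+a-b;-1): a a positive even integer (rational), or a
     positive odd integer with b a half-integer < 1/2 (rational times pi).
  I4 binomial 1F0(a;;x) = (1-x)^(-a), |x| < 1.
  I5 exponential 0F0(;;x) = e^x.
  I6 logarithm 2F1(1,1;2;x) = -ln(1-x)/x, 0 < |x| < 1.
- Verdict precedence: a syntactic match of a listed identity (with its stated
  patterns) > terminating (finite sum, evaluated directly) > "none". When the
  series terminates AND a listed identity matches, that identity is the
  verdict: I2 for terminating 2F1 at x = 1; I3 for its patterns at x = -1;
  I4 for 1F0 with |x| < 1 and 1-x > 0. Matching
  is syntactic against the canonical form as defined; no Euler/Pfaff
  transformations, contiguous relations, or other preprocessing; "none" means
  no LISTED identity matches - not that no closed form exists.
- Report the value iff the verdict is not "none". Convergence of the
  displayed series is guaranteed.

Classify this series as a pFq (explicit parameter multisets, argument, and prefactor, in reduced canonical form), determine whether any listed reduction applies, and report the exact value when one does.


The tell: x = \frac{1}{2} and the constant factors (C = -1/3) combine into one prefactor.
Adjacent-term ratio: r(k) = \frac{1}{2} * (k-6) (k-2) / [(k-\frac{1}{5}) (k+1)] - rational in k. x = \frac{1}{2}; t_0 = -\frac{1}{3}; negate the roots.

Canonical form: C = -\frac{1}{3} times 2F1 with upper {-6, -2}, lower {-\frac{1}{5}}, x = \frac{1}{2}. Verdict: terminating. (-2)_k vanishes past k = 2, leaving a 3-term sum, computed directly. Sum: \frac{607}{24}.
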